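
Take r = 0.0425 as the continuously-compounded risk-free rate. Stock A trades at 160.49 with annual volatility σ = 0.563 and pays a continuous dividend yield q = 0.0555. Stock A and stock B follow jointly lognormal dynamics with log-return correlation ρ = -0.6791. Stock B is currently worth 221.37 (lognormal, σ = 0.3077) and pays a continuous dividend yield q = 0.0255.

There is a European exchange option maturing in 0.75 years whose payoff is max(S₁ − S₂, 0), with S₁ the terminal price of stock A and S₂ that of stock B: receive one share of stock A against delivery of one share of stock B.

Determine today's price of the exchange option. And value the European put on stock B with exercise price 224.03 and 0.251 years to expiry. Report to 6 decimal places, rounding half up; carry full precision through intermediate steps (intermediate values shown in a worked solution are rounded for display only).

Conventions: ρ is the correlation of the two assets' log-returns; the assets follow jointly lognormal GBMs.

exchange price = 24.660431
price(stock B put K=224.03) = 14.430462

σ_eff = √(σ₁² + σ₂² − 2ρσ₁σ₂) = √(0.563² + 0.3077² − 2·-0.6791·0.563·0.3077) = 0.804323
d₁ = (ln(S₁/S₂) + (q₂ − q₁ + σ_eff²/2)T) / (σ_eff√T) = (ln(160.49/221.37) + (0.0255 − 0.0555 + 0.323468)·0.75) / 0.696565 = -0.145719
d₂ = d₁ − σ_eff√T = -0.145719 − 0.696565 = -0.842284
N(d₁) = 0.442072,  N(d₂) = 0.199815
V = S₁·e^{−q₁T}·N(d₁) − S₂·e^{−q₂T}·N(d₂) = 68.055469 − 43.395038 = 24.660431
[vanilla: stock B put K=224.03]
σ√T = 0.3077·√0.251 = 0.154157
d₁ = (ln(S/K) + (r−q+σ²/2)T) / (σ√T) = (ln(221.37/224.03) + (0.0425−0.0255+0.3077²/2)·0.251) / 0.154157 = (-0.011944 + 0.016149) / 0.154157 = 0.027276
d₂ = d₁ − σ√T = 0.027276 − 0.154157 = -0.126881
e^{−rT} = 0.989389
e^{−qT} = 0.993620
N(−d₁) = 0.489120,  N(−d₂) = 0.550483
price = K·e^{−rT}·N(−d₂) − S·e^{−qT}·N(−d₁) = 122.016106 − 107.585644 = 14.430462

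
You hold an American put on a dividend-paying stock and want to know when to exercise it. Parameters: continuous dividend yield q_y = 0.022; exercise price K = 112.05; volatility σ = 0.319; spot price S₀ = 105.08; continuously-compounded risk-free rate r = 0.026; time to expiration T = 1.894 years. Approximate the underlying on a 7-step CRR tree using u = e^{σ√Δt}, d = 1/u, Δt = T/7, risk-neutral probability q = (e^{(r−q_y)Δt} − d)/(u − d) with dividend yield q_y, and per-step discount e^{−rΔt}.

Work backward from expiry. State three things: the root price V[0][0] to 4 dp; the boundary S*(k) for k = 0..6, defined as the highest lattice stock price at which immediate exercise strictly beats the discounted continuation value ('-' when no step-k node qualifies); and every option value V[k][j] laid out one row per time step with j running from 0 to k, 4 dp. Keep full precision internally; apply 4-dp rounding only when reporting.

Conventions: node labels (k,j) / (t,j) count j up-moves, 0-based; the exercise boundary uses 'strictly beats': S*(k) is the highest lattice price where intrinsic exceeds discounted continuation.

price = 21.8546
boundary = - - - 63.8748 54.1085 63.8748 75.4037
tree:
21.8546
29.4314 13.3605
38.3579 19.4806 6.4339
48.1752 27.5054 10.4281 1.8783
57.9415 37.3135 16.4979 3.5151 0.0000
66.2145 48.1752 25.2282 6.5780 0.0000 0.0000
73.2226 57.9415 36.6463 12.3099 0.0000 0.0000 0.0000
79.1592 66.2145 48.1752 23.0364 0.0000 0.0000 0.0000 0.0000

Δt=0.27057, u=1.18049, d=0.84710, q=0.46186, disc=e^(-rΔt)=0.99299
k=7 terminal: V=max(K-S,0) → 79.1592 66.2145 48.1752 23.0364 0.0000 0.0000 0.0000 0.0000
k=6: j=0 S=38.8274 intr=73.2226 cont=72.6675 V=73.2226[EX]; j=1 S=54.1085 intr=57.9415 cont=57.4771 V=57.9415[EX]; j=2 S=75.4037 intr=36.6463 cont=36.3083 V=36.6463[EX]; j=3 S=105.0800 intr=6.9700 cont=12.3099 V=12.3099[hold]; j=4 S=146.4358 intr=0.0000 cont=0.0000 V=0.0000[hold]; j=5 S=204.0678 intr=0.0000 cont=0.0000 V=0.0000[hold]; j=6 S=284.3817 intr=0.0000 cont=0.0000 V=0.0000[hold]  S*(6)=75.4037
k=5: j=0 S=45.8355 intr=66.2145 cont=65.7010 V=66.2145[EX]; j=1 S=63.8748 intr=48.1752 cont=47.7688 V=48.1752[EX]; j=2 S=89.0136 intr=23.0364 cont=25.2282 V=25.2282[hold]; j=3 S=124.0463 intr=0.0000 cont=6.5780 V=6.5780[hold]; j=4 S=172.8665 intr=0.0000 cont=0.0000 V=0.0000[hold]; j=5 S=240.9007 intr=0.0000 cont=0.0000 V=0.0000[hold]  S*(5)=63.8748
k=4: j=0 S=54.1085 intr=57.9415 cont=57.4771 V=57.9415[EX]; j=1 S=75.4037 intr=36.6463 cont=37.3135 V=37.3135[hold]; j=2 S=105.0800 intr=6.9700 cont=16.4979 V=16.4979[hold]; j=3 S=146.4358 intr=0.0000 cont=3.5151 V=3.5151[hold]; j=4 S=204.0678 intr=0.0000 cont=0.0000 V=0.0000[hold]  S*(4)=54.1085
k=3: j=0 S=63.8748 intr=48.1752 cont=48.0748 V=48.1752[EX]; j=1 S=89.0136 intr=23.0364 cont=27.5054 V=27.5054[hold]; j=2 S=124.0463 intr=0.0000 cont=10.4281 V=10.4281[hold]; j=3 S=172.8665 intr=0.0000 cont=1.8783 V=1.8783[hold]  S*(3)=63.8748
k=2: j=0 S=75.4037 intr=36.6463 cont=38.3579 V=38.3579[hold]; j=1 S=105.0800 intr=6.9700 cont=19.4806 V=19.4806[hold]; j=2 S=146.4358 intr=0.0000 cont=6.4339 V=6.4339[hold]  S*(2)=-
k=1: j=0 S=89.0136 intr=23.0364 cont=29.4314 V=29.4314[hold]; j=1 S=124.0463 intr=0.0000 cont=13.3605 V=13.3605[hold]  S*(1)=-
k=0: j=0 S=105.0800 intr=6.9700 cont=21.8546 V=21.8546[hold]  S*(0)=-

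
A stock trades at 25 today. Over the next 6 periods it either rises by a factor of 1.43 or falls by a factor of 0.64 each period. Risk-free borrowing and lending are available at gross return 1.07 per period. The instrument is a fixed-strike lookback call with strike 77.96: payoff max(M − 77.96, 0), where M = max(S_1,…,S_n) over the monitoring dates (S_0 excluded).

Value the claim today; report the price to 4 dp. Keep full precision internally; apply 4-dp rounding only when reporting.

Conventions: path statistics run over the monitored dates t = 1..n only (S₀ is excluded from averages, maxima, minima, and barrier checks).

price = 5.1275

Under the martingale measure an up-move has probability p* = 0.5443; value the claim as the probability-weighted average of per-path payoffs, discounted 6 periods at R = 1.07.
Enumerate all 2^6 = 64 price paths (U = up ×1.43, D = down ×0.64); each path with k up-moves has probability p*^k·(1−p*)^(6−k).
DDDDDD: M=16.0000, payoff=0.0000, prob=0.008955
UDDDDD: M=35.7500, payoff=0.0000, prob=0.010696
DUDDDD: M=22.8800, payoff=0.0000, prob=0.010696
UUDDDD: M=51.1225, payoff=0.0000, prob=0.012776
DDUDDD: M=16.0000, payoff=0.0000, prob=0.010696
UDUDDD: M=35.7500, payoff=0.0000, prob=0.012776
DUUDDD: M=32.7184, payoff=0.0000, prob=0.012776
UUUDDD: M=73.1052, payoff=0.0000, prob=0.015260
DDDUDD: M=16.0000, payoff=0.0000, prob=0.010696
UDDUDD: M=35.7500, payoff=0.0000, prob=0.012776
DUDUDD: M=22.8800, payoff=0.0000, prob=0.012776
UUDUDD: M=51.1225, payoff=0.0000, prob=0.015260
DDUUDD: M=20.9398, payoff=0.0000, prob=0.012776
UDUUDD: M=46.7873, payoff=0.0000, prob=0.015260
DUUUDD: M=46.7873, payoff=0.0000, prob=0.015260
UUUUDD: M=104.5404, payoff=26.5804, prob=0.018227
DDDDUD: M=16.0000, payoff=0.0000, prob=0.010696
UDDDUD: M=35.7500, payoff=0.0000, prob=0.012776
DUDDUD: M=22.8800, payoff=0.0000, prob=0.012776
UUDDUD: M=51.1225, payoff=0.0000, prob=0.015260
DDUDUD: M=16.0000, payoff=0.0000, prob=0.012776
UDUDUD: M=35.7500, payoff=0.0000, prob=0.015260
DUUDUD: M=32.7184, payoff=0.0000, prob=0.015260
UUUDUD: M=73.1052, payoff=0.0000, prob=0.018227
DDDUUD: M=16.0000, payoff=0.0000, prob=0.012776
UDDUUD: M=35.7500, payoff=0.0000, prob=0.015260
DUDUUD: M=29.9439, payoff=0.0000, prob=0.015260
UUDUUD: M=66.9059, payoff=0.0000, prob=0.018227
DDUUUD: M=29.9439, payoff=0.0000, prob=0.015260
UDUUUD: M=66.9059, payoff=0.0000, prob=0.018227
DUUUUD: M=66.9059, payoff=0.0000, prob=0.018227
UUUUUD: M=149.4928, payoff=71.5328, prob=0.021771
DDDDDU: M=16.0000, payoff=0.0000, prob=0.010696
UDDDDU: M=35.7500, payoff=0.0000, prob=0.012776
DUDDDU: M=22.8800, payoff=0.0000, prob=0.012776
UUDDDU: M=51.1225, payoff=0.0000, prob=0.015260
DDUDDU: M=16.0000, payoff=0.0000, prob=0.012776
UDUDDU: M=35.7500, payoff=0.0000, prob=0.015260
DUUDDU: M=32.7184, payoff=0.0000, prob=0.015260
UUUDDU: M=73.1052, payoff=0.0000, prob=0.018227
DDDUDU: M=16.0000, payoff=0.0000, prob=0.012776
UDDUDU: M=35.7500, payoff=0.0000, prob=0.015260
DUDUDU: M=22.8800, payoff=0.0000, prob=0.015260
UUDUDU: M=51.1225, payoff=0.0000, prob=0.018227
DDUUDU: M=20.9398, payoff=0.0000, prob=0.015260
UDUUDU: M=46.7873, payoff=0.0000, prob=0.018227
DUUUDU: M=46.7873, payoff=0.0000, prob=0.018227
UUUUDU: M=104.5404, payoff=26.5804, prob=0.021771
DDDDUU: M=16.0000, payoff=0.0000, prob=0.012776
UDDDUU: M=35.7500, payoff=0.0000, prob=0.015260
DUDDUU: M=22.8800, payoff=0.0000, prob=0.015260
UUDDUU: M=51.1225, payoff=0.0000, prob=0.018227
DDUDUU: M=19.1641, payoff=0.0000, prob=0.015260
UDUDUU: M=42.8197, payoff=0.0000, prob=0.018227
DUUDUU: M=42.8197, payoff=0.0000, prob=0.018227
UUUDUU: M=95.6754, payoff=17.7154, prob=0.021771
DDDUUU: M=19.1641, payoff=0.0000, prob=0.015260
UDDUUU: M=42.8197, payoff=0.0000, prob=0.018227
DUDUUU: M=42.8197, payoff=0.0000, prob=0.018227
UUDUUU: M=95.6754, payoff=17.7154, prob=0.021771
DDUUUU: M=42.8197, payoff=0.0000, prob=0.018227
UDUUUU: M=95.6754, payoff=17.7154, prob=0.021771
DUUUUU: M=95.6754, payoff=17.7154, prob=0.021771
UUUUUU: M=213.7747, payoff=135.8147, prob=0.026004
Price = Σ prob·payoff / R^6 = 7.695052 / 1.500730 = 5.1275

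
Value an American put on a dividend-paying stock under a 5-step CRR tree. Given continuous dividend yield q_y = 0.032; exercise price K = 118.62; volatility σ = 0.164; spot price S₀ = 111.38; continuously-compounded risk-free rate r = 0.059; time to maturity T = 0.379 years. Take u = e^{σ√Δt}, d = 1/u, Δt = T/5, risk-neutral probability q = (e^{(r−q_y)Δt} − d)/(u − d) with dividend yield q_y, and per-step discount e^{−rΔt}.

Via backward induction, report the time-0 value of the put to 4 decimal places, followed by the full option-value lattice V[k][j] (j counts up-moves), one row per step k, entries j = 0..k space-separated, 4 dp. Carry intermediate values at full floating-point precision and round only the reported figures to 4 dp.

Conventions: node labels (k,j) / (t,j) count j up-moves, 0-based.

price = 8.5114
tree:
8.5114
12.2579 5.0064
16.8573 7.9708 2.2180
21.3499 12.1572 4.0407 0.4959
25.6442 16.8573 7.2400 1.0194 0.0000
29.7489 21.3499 12.1572 2.0957 0.0000 0.0000

Δt=0.07580, u=1.04619, d=0.95585, q=0.51139, disc=e^(-rΔt)=0.99554
k=5 terminal: V=max(K-S,0) → 29.7489 21.3499 12.1572 2.0957 0.0000 0.0000
k=4: j=0 S=92.9758 intr=25.6442 cont=25.3401 V=25.6442[EX]; j=1 S=101.7627 intr=16.8573 cont=16.5745 V=16.8573[EX]; j=2 S=111.3800 intr=7.2400 cont=6.9805 V=7.2400[EX]; j=3 S=121.9062 intr=0.0000 cont=1.0194 V=1.0194[hold]; j=4 S=133.4272 intr=0.0000 cont=0.0000 V=0.0000[hold]
k=3: j=0 S=97.2701 intr=21.3499 cont=21.0563 V=21.3499[EX]; j=1 S=106.4628 intr=12.1572 cont=11.8858 V=12.1572[EX]; j=2 S=116.5243 intr=2.0957 cont=4.0407 V=4.0407[hold]; j=3 S=127.5367 intr=0.0000 cont=0.4959 V=0.4959[hold]
k=2: j=0 S=101.7627 intr=16.8573 cont=16.5745 V=16.8573[EX]; j=1 S=111.3800 intr=7.2400 cont=7.9708 V=7.9708[hold]; j=2 S=121.9062 intr=0.0000 cont=2.2180 V=2.2180[hold]
k=1: j=0 S=106.4628 intr=12.1572 cont=12.2579 V=12.2579[hold]; j=1 S=116.5243 intr=2.0957 cont=5.0064 V=5.0064[hold]
k=0: j=0 S=111.3800 intr=7.2400 cont=8.5114 V=8.5114[hold]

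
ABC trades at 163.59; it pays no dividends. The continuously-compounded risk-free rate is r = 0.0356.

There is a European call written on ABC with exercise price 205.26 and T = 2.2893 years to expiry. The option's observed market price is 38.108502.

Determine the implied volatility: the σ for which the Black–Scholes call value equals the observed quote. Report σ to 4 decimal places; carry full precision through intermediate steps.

At σ = 0.4795 the Black–Scholes value reproduces the quote:
σ√T = 0.4795·√2.2893 = 0.725504
d₁ = (ln(S/K) + (r+σ²/2)T) / (σ√T) = (ln(163.59/205.26) + (0.0356+0.4795²/2)·2.2893) / 0.725504 = (-0.226914 + 0.344677) / 0.725504 = 0.162319
d₂ = d₁ − σ√T = 0.162319 − 0.725504 = -0.563185
e^{−rT} = 0.921734
N(d₁) = 0.564473,  N(d₂) = 0.286654
V = S·N(d₁) − K·e^{−rT}·N(d₂) = 92.342084 − 54.233582 = 38.108502 (equal to the quote); since ∂V/∂σ > 0 for all σ, the implied volatility is unique

sigma = 0.4795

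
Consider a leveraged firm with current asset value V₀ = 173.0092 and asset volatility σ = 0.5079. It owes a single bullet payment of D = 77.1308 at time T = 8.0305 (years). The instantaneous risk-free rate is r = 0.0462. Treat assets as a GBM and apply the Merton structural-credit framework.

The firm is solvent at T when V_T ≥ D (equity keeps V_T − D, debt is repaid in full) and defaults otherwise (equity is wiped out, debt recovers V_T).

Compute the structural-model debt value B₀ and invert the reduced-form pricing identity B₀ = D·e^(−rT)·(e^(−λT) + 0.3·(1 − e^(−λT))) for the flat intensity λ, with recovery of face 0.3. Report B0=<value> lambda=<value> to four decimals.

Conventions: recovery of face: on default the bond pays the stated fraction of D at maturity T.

Apply the equity-as-call identities (strike 77.1308, horizon 8.0305 years):
d₁ = [ln(V₀/D) + (r + σ²/2)T] / (σ√T)
   = [ln(173.0092/77.1308) + (0.0462 + 0.5·0.5079²)·8.0305] / (0.5079·√8.0305)
   = [0.807842 + 1.406793] / 1.439294 = 1.538695
d₂ = d₁ − σ√T = 1.538695 − 1.439294 = 0.099401
N(d₁) = 0.938061,  N(d₂) = 0.539590,  e^(−rT) = 0.690038
E₀ = V₀·N(d₁) − D·e^(−rT)·N(d₂)
   = 173.0092·0.938061 − 77.1308·0.690038·0.539590 = 133.574429
B₀ = V₀ − E₀ = 173.0092 − 133.574429 = 39.434771
e^(−λT) = (B₀·e^(rT)/D − 0.3)/(1 − 0.3) = (39.4348·1.449196/77.1308 − 0.3)/0.7 = 0.62990446
λ = −ln(0.62990446)/8.0305 = 0.057554

B0=39.4348 lambda=0.0576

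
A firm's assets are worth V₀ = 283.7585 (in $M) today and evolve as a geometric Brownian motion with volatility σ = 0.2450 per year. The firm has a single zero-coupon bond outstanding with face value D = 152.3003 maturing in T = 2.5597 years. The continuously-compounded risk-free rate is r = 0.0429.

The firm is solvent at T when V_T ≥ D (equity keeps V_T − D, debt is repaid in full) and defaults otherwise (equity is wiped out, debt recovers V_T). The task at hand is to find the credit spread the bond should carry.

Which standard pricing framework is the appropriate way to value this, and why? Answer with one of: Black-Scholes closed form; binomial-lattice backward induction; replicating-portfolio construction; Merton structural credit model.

Key observation: the question is about default risk generated by asset-value dynamics against a debt face of 152.3003 — the structural framework prices exactly that.

framework: Merton structural credit model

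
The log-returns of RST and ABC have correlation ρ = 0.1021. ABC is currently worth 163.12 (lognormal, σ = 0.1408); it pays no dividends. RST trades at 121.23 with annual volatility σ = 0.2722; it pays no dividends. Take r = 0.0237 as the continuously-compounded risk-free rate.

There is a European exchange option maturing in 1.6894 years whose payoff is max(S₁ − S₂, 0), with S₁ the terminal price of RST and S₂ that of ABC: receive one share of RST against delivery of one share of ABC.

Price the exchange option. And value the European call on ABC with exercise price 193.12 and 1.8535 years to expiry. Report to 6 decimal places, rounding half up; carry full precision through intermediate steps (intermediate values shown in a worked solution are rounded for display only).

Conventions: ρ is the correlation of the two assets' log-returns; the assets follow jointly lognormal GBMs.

exchange price = 6.626857
price(ABC call K=193.12) = 5.144861

σ_eff = √(σ₁² + σ₂² − 2ρσ₁σ₂) = √(0.2722² + 0.1408² − 2·0.1021·0.2722·0.1408) = 0.293413
d₁ = (ln(S₁/S₂) + (q₂ − q₁ + σ_eff²/2)T) / (σ_eff√T) = (ln(121.23/163.12) + (0.0 − 0.0 + 0.043046)·1.6894) / 0.381370 = -0.587554
d₂ = d₁ − σ_eff√T = -0.587554 − 0.381370 = -0.968923
N(d₁) = 0.278416,  N(d₂) = 0.166292
V = S₁·e^{−q₁T}·N(d₁) − S₂·e^{−q₂T}·N(d₂) = 33.752356 − 27.125499 = 6.626857
[vanilla: ABC call K=193.12]
σ√T = 0.1408·√1.8535 = 0.191690
d₁ = (ln(S/K) + (r+σ²/2)T) / (σ√T) = (ln(163.12/193.12) + (0.0237+0.1408²/2)·1.8535) / 0.191690 = (-0.168826 + 0.062300) / 0.191690 = -0.555717
d₂ = d₁ − σ√T = -0.555717 − 0.191690 = -0.747406
e^{−rT} = 0.957023
N(d₁) = 0.289202,  N(d₂) = 0.227409
price = S·N(d₁) − K·e^{−rT}·N(d₂) = 47.174678 − 42.029817 = 5.144861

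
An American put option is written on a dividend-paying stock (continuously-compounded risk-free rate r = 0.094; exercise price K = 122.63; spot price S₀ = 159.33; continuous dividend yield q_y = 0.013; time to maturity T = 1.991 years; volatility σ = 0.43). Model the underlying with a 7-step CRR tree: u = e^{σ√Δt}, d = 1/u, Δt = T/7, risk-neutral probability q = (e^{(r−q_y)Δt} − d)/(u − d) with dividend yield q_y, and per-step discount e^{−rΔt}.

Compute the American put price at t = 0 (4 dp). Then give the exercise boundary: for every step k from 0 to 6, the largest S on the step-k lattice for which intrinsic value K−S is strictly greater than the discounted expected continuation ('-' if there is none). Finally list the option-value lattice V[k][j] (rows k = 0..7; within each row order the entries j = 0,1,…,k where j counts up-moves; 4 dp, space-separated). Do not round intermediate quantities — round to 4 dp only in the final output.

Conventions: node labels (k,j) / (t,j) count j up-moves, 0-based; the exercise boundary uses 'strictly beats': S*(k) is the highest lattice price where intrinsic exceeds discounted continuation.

price = 11.4359
boundary = - - - 80.0776 63.6672 80.0776 100.7179
tree:
11.4359
18.2989 5.0143
28.4272 8.9003 1.2980
42.5524 15.4794 2.6310 0.0000
58.9628 26.1847 5.3331 0.0000 0.0000
72.0102 42.5524 10.8102 0.0000 0.0000 0.0000
82.3838 58.9628 21.9121 0.0000 0.0000 0.0000 0.0000
90.6315 72.0102 42.5524 0.0000 0.0000 0.0000 0.0000 0.0000

params: Δt=0.28443 u=1.25775 d=0.79507 q=0.49329 e^(-rΔt)=0.97362
t_7 payoffs: 90.6315 72.0102 42.5524 0.0000 0.0000 0.0000 0.0000 0.0000
t_6: node(6,0) S=40.2462 payoff=82.3838 vs cont=79.2971 → 82.3838 [stop]  node(6,1) S=63.6672 payoff=58.9628 vs cont=55.9625 → 58.9628 [stop]  node(6,2) S=100.7179 payoff=21.9121 vs cont=20.9929 → 21.9121 [stop]  node(6,3) S=159.3300 payoff=0.0000 vs cont=0.0000 → 0.0000 [wait]  node(6,4) S=252.0510 payoff=0.0000 vs cont=0.0000 → 0.0000 [wait]  node(6,5) S=398.7303 payoff=0.0000 vs cont=0.0000 → 0.0000 [wait]  node(6,6) S=630.7686 payoff=0.0000 vs cont=0.0000 → 0.0000 [wait]  ⇒ S*(6)=100.7179
t_5: node(5,0) S=50.6198 payoff=72.0102 vs cont=68.9618 → 72.0102 [stop]  node(5,1) S=80.0776 payoff=42.5524 vs cont=39.6127 → 42.5524 [stop]  node(5,2) S=126.6783 payoff=0.0000 vs cont=10.8102 → 10.8102 [wait]  node(5,3) S=200.3978 payoff=0.0000 vs cont=0.0000 → 0.0000 [wait]  node(5,4) S=317.0179 payoff=0.0000 vs cont=0.0000 → 0.0000 [wait]  node(5,5) S=501.5043 payoff=0.0000 vs cont=0.0000 → 0.0000 [wait]  ⇒ S*(5)=80.0776
t_4: node(4,0) S=63.6672 payoff=58.9628 vs cont=55.9625 → 58.9628 [stop]  node(4,1) S=100.7179 payoff=21.9121 vs cont=26.1847 → 26.1847 [wait]  node(4,2) S=159.3300 payoff=0.0000 vs cont=5.3331 → 5.3331 [wait]  node(4,3) S=252.0510 payoff=0.0000 vs cont=0.0000 → 0.0000 [wait]  node(4,4) S=398.7303 payoff=0.0000 vs cont=0.0000 → 0.0000 [wait]  ⇒ S*(4)=63.6672
t_3: node(3,0) S=80.0776 payoff=42.5524 vs cont=41.6647 → 42.5524 [stop]  node(3,1) S=126.6783 payoff=0.0000 vs cont=15.4794 → 15.4794 [wait]  node(3,2) S=200.3978 payoff=0.0000 vs cont=2.6310 → 2.6310 [wait]  node(3,3) S=317.0179 payoff=0.0000 vs cont=0.0000 → 0.0000 [wait]  ⇒ S*(3)=80.0776
t_2: node(2,0) S=100.7179 payoff=21.9121 vs cont=28.4272 → 28.4272 [wait]  node(2,1) S=159.3300 payoff=0.0000 vs cont=8.9003 → 8.9003 [wait]  node(2,2) S=252.0510 payoff=0.0000 vs cont=1.2980 → 1.2980 [wait]  ⇒ S*(2)=-
t_1: node(1,0) S=126.6783 payoff=0.0000 vs cont=18.2989 → 18.2989 [wait]  node(1,1) S=200.3978 payoff=0.0000 vs cont=5.0143 → 5.0143 [wait]  ⇒ S*(1)=-
t_0: node(0,0) S=159.3300 payoff=0.0000 vs cont=11.4359 → 11.4359 [wait]  ⇒ S*(0)=-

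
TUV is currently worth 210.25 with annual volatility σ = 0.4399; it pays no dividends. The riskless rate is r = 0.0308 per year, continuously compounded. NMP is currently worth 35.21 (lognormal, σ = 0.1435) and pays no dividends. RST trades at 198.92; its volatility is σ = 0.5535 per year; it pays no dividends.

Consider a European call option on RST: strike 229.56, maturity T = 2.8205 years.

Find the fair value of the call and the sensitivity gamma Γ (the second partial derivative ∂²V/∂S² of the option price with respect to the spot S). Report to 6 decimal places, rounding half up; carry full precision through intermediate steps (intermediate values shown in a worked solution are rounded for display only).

σ√T = 0.5535·√2.8205 = 0.929567
d₁ = (ln(S/K) + (r+σ²/2)T) / (σ√T) = (ln(198.92/229.56) + (0.0308+0.5535²/2)·2.8205) / 0.929567 = (-0.143262 + 0.518919) / 0.929567 = 0.404121
d₂ = d₁ − σ√T = 0.404121 − 0.929567 = -0.525446
e^{−rT} = 0.916795
N(d₁) = 0.656938,  N(d₂) = 0.299636
Call price V = S·N(d₁) − K·e^{−rT}·N(d₂) = 130.678096 − 63.061321 = 67.616775
φ(d₁) = (1/√(2π))·e^{−d₁²/2} = 0.367661
Γ = φ(d₁) / (S·σ·√T) = 0.001988

price = 67.616775
Γ = 0.001988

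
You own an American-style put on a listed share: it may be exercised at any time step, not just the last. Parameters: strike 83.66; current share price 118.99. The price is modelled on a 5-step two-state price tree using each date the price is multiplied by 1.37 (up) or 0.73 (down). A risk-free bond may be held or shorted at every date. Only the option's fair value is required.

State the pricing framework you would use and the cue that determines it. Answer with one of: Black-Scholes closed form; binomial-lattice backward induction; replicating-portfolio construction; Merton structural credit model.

framework: binomial-lattice backward induction

Key observation: an American put (K = 83.66, S₀ = 118.99) on a 5-date tree has no closed form — the optimal stopping decision is embedded and must be resolved recursively from expiry.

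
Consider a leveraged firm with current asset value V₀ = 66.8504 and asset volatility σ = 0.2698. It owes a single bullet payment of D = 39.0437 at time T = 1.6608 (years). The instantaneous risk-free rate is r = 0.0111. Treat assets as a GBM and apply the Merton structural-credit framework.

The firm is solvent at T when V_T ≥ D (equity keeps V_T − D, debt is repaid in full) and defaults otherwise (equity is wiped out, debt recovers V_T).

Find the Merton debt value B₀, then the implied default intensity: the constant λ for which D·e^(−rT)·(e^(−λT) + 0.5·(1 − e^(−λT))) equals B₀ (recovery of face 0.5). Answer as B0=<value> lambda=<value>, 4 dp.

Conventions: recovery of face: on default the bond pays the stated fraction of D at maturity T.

B0=37.9257 lambda=0.0129

With assets at 66.8504 and a single debt payment of 39.0437 at 1.6608 years:
d₁ = [ln(V₀/D) + (r + σ²/2)T] / (σ√T)
   = [ln(66.8504/39.0437) + (0.0111 + 0.5·0.2698²)·1.6608] / (0.2698·√1.6608)
   = [0.537776 + 0.078881] / 0.347697 = 1.773549
d₂ = d₁ − σ√T = 1.773549 − 0.347697 = 1.425852
N(d₁) = 0.961931,  N(d₂) = 0.923044,  e^(−rT) = 0.981734
E₀ = V₀·N(d₁) − D·e^(−rT)·N(d₂)
   = 66.8504·0.961931 − 39.0437·0.981734·0.923044 = 28.924696
B₀ = V₀ − E₀ = 66.8504 − 28.924696 = 37.925704
e^(−λT) = (B₀·e^(rT)/D − 0.5)/(1 − 0.5) = (37.9257·1.018606/39.0437 − 0.5)/0.5 = 0.97887700
λ = −ln(0.97887700)/1.6608 = 0.012855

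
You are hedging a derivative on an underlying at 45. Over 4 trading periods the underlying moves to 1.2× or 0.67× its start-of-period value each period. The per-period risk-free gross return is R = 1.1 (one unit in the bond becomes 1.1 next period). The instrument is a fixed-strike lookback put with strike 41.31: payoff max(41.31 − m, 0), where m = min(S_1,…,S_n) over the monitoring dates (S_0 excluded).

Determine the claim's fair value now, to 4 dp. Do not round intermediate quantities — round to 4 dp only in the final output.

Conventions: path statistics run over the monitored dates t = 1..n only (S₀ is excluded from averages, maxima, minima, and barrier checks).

price = 3.0034

Under the martingale measure an up-move has probability p* = 0.8113; value the claim as the probability-weighted average of per-path payoffs, discounted 4 periods at R = 1.1.
Enumerate all 2^4 = 16 price paths (U = up ×1.2, D = down ×0.67); each path with k up-moves has probability p*^k·(1−p*)^(4−k).
DDDD: m=9.0680, payoff=32.2420, prob=0.001267
UDDD: m=16.2412, payoff=25.0688, prob=0.005450
DUDD: m=16.2412, payoff=25.0688, prob=0.005450
UUDD: m=29.0887, payoff=12.2213, prob=0.023433
DDUD: m=16.2412, payoff=25.0688, prob=0.005450
UDUD: m=29.0887, payoff=12.2213, prob=0.023433
DUUD: m=29.0887, payoff=12.2213, prob=0.023433
UUUD: m=52.0992, payoff=0.0000, prob=0.100763
DDDU: m=13.5343, payoff=27.7757, prob=0.005450
UDDU: m=24.2406, payoff=17.0694, prob=0.023433
DUDU: m=24.2406, payoff=17.0694, prob=0.023433
UUDU: m=43.4160, payoff=0.0000, prob=0.100763
DDUU: m=20.2005, payoff=21.1095, prob=0.023433
UDUU: m=36.1800, payoff=5.1300, prob=0.100763
DUUU: m=30.1500, payoff=11.1600, prob=0.100763
UUUU: m=54.0000, payoff=0.0000, prob=0.433282
Price = Σ prob·payoff / R^4 = 4.397310 / 1.464100 = 3.0034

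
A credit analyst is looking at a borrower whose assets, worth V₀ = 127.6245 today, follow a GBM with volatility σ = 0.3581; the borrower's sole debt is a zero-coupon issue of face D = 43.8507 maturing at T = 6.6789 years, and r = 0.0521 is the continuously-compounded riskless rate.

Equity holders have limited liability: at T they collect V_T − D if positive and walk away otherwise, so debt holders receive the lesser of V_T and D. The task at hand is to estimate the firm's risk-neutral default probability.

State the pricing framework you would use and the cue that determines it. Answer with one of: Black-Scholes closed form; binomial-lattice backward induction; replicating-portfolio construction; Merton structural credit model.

Key observation: assets follow a GBM and default happens iff V_T < 43.8507; valuing claims on that split (equity as a call, risky debt as the residual) is the structural model's definition.

framework: Merton structural credit model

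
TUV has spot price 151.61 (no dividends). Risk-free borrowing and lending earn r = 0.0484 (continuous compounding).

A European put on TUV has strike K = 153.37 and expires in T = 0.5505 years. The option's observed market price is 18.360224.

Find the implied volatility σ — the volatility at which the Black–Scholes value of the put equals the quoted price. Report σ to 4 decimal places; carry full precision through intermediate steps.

At σ = 0.4392 the Black–Scholes value reproduces the quote:
σ√T = 0.4392·√0.5505 = 0.325867
d₁ = (ln(S/K) + (r+σ²/2)T) / (σ√T) = (ln(151.61/153.37) + (0.0484+0.4392²/2)·0.5505) / 0.325867 = (-0.011542 + 0.079739) / 0.325867 = 0.209279
d₂ = d₁ − σ√T = 0.209279 − 0.325867 = -0.116589
e^{−rT} = 0.973708
N(−d₁) = 0.417115,  N(−d₂) = 0.546407
V = K·e^{−rT}·N(−d₂) − S·N(−d₁) = 81.599078 − 63.238854 = 18.360224 (the quoted price), and the Black–Scholes price is strictly increasing in σ, so σ is unique

sigma = 0.4392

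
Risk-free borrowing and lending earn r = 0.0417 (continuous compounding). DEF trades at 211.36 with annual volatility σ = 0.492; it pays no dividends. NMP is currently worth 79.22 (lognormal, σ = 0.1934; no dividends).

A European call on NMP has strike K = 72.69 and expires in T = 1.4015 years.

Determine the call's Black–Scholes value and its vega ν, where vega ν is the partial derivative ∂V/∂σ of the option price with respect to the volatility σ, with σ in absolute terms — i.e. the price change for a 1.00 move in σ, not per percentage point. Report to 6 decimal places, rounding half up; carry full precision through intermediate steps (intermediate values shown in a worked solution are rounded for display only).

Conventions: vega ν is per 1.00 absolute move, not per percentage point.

σ√T = 0.1934·√1.4015 = 0.228957
d₁ = (ln(S/K) + (r+σ²/2)T) / (σ√T) = (ln(79.22/72.69) + (0.0417+0.1934²/2)·1.4015) / 0.228957 = (0.086025 + 0.084653) / 0.228957 = 0.745461
d₂ = d₁ − σ√T = 0.745461 − 0.228957 = 0.516504
e^{−rT} = 0.943232
N(d₁) = 0.772003,  N(d₂) = 0.697249
Call price V = S·N(d₁) − K·e^{−rT}·N(d₂) = 61.158104 − 47.805863 = 13.352241
φ(d₁) = (1/√(2π))·e^{−d₁²/2} = 0.302161
ν = S·φ(d₁)·√T = 28.338068

price = 13.352241
ν = 28.338068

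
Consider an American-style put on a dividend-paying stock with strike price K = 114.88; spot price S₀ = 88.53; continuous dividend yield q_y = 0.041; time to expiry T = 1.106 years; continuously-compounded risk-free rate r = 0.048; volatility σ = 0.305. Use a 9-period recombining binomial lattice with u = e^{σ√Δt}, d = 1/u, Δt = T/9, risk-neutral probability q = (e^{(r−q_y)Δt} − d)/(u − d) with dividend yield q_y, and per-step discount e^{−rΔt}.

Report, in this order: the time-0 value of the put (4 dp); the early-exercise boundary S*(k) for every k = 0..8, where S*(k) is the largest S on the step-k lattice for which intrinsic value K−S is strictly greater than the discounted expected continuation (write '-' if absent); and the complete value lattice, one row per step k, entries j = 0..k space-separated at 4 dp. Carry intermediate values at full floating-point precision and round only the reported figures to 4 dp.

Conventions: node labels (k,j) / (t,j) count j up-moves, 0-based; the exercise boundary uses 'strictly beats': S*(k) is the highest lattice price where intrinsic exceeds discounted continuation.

params: Δt=0.12289 u=1.11284 d=0.89860 q=0.47731 e^(-rΔt)=0.99412
t_9 payoffs: 81.0595 72.9959 63.0098 50.6427 35.3271 16.3599 0.0000 0.0000 0.0000 0.0000
t_8: node(8,0) S=37.6370 payoff=77.2430 vs cont=76.7565 → 77.2430 [stop]  node(8,1) S=46.6105 payoff=68.2695 vs cont=67.8281 → 68.2695 [stop]  node(8,2) S=57.7235 payoff=57.1565 vs cont=56.7710 → 57.1565 [stop]  node(8,3) S=71.4861 payoff=43.3939 vs cont=43.0775 → 43.3939 [stop]  node(8,4) S=88.5300 payoff=26.3500 vs cont=26.1193 → 26.3500 [stop]  node(8,5) S=109.6376 payoff=5.2424 vs cont=8.5008 → 8.5008 [wait]  node(8,6) S=135.7777 payoff=0.0000 vs cont=0.0000 → 0.0000 [wait]  node(8,7) S=168.1502 payoff=0.0000 vs cont=0.0000 → 0.0000 [wait]  node(8,8) S=208.2410 payoff=0.0000 vs cont=0.0000 → 0.0000 [wait]  ⇒ S*(8)=88.5300
t_7: node(7,0) S=41.8841 payoff=72.9959 vs cont=72.5308 → 72.9959 [stop]  node(7,1) S=51.8702 payoff=63.0098 vs cont=62.5948 → 63.0098 [stop]  node(7,2) S=64.2373 payoff=50.6427 vs cont=50.2899 → 50.6427 [stop]  node(7,3) S=79.5529 payoff=35.3271 vs cont=35.0513 → 35.3271 [stop]  node(7,4) S=98.5201 payoff=16.3599 vs cont=17.7255 → 17.7255 [wait]  node(7,5) S=122.0096 payoff=0.0000 vs cont=4.4171 → 4.4171 [wait]  node(7,6) S=151.0994 payoff=0.0000 vs cont=0.0000 → 0.0000 [wait]  node(7,7) S=187.1250 payoff=0.0000 vs cont=0.0000 → 0.0000 [wait]  ⇒ S*(7)=79.5529
t_6: node(6,0) S=46.6105 payoff=68.2695 vs cont=67.8281 → 68.2695 [stop]  node(6,1) S=57.7235 payoff=57.1565 vs cont=56.7710 → 57.1565 [stop]  node(6,2) S=71.4861 payoff=43.3939 vs cont=43.0775 → 43.3939 [stop]  node(6,3) S=88.5300 payoff=26.3500 vs cont=26.7673 → 26.7673 [wait]  node(6,4) S=109.6376 payoff=5.2424 vs cont=11.3064 → 11.3064 [wait]  node(6,5) S=135.7777 payoff=0.0000 vs cont=2.2952 → 2.2952 [wait]  node(6,6) S=168.1502 payoff=0.0000 vs cont=0.0000 → 0.0000 [wait]  ⇒ S*(6)=71.4861
t_5: node(5,0) S=51.8702 payoff=63.0098 vs cont=62.5948 → 63.0098 [stop]  node(5,1) S=64.2373 payoff=50.6427 vs cont=50.2899 → 50.6427 [stop]  node(5,2) S=79.5529 payoff=35.3271 vs cont=35.2493 → 35.3271 [stop]  node(5,3) S=98.5201 payoff=16.3599 vs cont=19.2736 → 19.2736 [wait]  node(5,4) S=122.0096 payoff=0.0000 vs cont=6.9640 → 6.9640 [wait]  node(5,5) S=151.0994 payoff=0.0000 vs cont=1.1926 → 1.1926 [wait]  ⇒ S*(5)=79.5529
t_4: node(4,0) S=57.7235 payoff=57.1565 vs cont=56.7710 → 57.1565 [stop]  node(4,1) S=71.4861 payoff=43.3939 vs cont=43.0775 → 43.3939 [stop]  node(4,2) S=88.5300 payoff=26.3500 vs cont=27.5018 → 27.5018 [wait]  node(4,3) S=109.6376 payoff=5.2424 vs cont=13.3193 → 13.3193 [wait]  node(4,4) S=135.7777 payoff=0.0000 vs cont=4.1845 → 4.1845 [wait]  ⇒ S*(4)=71.4861
t_3: node(3,0) S=64.2373 payoff=50.6427 vs cont=50.2899 → 50.6427 [stop]  node(3,1) S=79.5529 payoff=35.3271 vs cont=35.5978 → 35.5978 [wait]  node(3,2) S=98.5201 payoff=16.3599 vs cont=20.6104 → 20.6104 [wait]  node(3,3) S=122.0096 payoff=0.0000 vs cont=8.9064 → 8.9064 [wait]  ⇒ S*(3)=64.2373
t_2: node(2,0) S=71.4861 payoff=43.3939 vs cont=43.2060 → 43.3939 [stop]  node(2,1) S=88.5300 payoff=26.3500 vs cont=28.2769 → 28.2769 [wait]  node(2,2) S=109.6376 payoff=5.2424 vs cont=14.9356 → 14.9356 [wait]  ⇒ S*(2)=71.4861
t_1: node(1,0) S=79.5529 payoff=35.3271 vs cont=35.9656 → 35.9656 [wait]  node(1,1) S=98.5201 payoff=16.3599 vs cont=21.7800 → 21.7800 [wait]  ⇒ S*(1)=-
t_0: node(0,0) S=88.5300 payoff=26.3500 vs cont=29.0229 → 29.0229 [wait]  ⇒ S*(0)=-

price = 29.0229
boundary = - - 71.4861 64.2373 71.4861 79.5529 71.4861 79.5529 88.5300
tree:
29.0229
35.9656 21.7800
43.3939 28.2769 14.9356
50.6427 35.5978 20.6104 8.9064
57.1565 43.3939 27.5018 13.3193 4.1845
63.0098 50.6427 35.3271 19.2736 6.9640 1.1926
68.2695 57.1565 43.3939 26.7673 11.3064 2.2952 0.0000
72.9959 63.0098 50.6427 35.3271 17.7255 4.4171 0.0000 0.0000
77.2430 68.2695 57.1565 43.3939 26.3500 8.5008 0.0000 0.0000 0.0000
81.0595 72.9959 63.0098 50.6427 35.3271 16.3599 0.0000 0.0000 0.0000 0.0000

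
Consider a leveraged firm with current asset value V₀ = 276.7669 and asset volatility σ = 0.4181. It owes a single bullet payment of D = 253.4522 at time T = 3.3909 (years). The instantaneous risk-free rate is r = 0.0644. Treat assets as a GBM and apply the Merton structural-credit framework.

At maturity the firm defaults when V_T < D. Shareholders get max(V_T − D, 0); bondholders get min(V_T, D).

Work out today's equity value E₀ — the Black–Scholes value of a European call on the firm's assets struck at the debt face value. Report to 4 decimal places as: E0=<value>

Work the structural quantities from V₀ = 276.7669 against face 253.4522:
d₁ = [ln(V₀/D) + (r + σ²/2)T] / (σ√T)
   = [ln(276.7669/253.4522) + (0.0644 + 0.5·0.4181²)·3.3909] / (0.4181·√3.3909)
   = [0.088000 + 0.514752] / 0.769906 = 0.782890
d₂ = d₁ − σ√T = 0.782890 − 0.769906 = 0.012984
N(d₁) = 0.783154,  N(d₂) = 0.505180,  e^(−rT) = 0.803825
E₀ = V₀·N(d₁) − D·e^(−rT)·N(d₂)
   = 276.7669·0.783154 − 253.4522·0.803825·0.505180 = 113.830287

E0=113.8303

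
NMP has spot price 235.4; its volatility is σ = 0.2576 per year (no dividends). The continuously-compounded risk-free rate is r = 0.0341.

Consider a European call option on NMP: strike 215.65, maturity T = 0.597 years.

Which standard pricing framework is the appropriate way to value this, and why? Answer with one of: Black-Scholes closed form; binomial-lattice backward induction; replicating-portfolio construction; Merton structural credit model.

Key observation: a European-exercise option on NMP struck at 215.65 — a GBM underlying with constant parameters — admits an analytic price: the data contain no early exercise, no discrete tree, no debt structure.

framework: Black-Scholes closed form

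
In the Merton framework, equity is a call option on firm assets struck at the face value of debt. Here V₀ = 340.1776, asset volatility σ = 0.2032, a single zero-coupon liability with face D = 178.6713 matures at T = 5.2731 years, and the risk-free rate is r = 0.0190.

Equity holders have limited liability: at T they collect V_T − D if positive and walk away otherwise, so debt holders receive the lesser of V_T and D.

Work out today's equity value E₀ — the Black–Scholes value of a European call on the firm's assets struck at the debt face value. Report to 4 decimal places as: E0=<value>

E0=181.0635

Equity is a call on the firm's assets struck at D = 178.6713:
d₁ = [ln(V₀/D) + (r + σ²/2)T] / (σ√T)
   = [ln(340.1776/178.6713) + (0.0190 + 0.5·0.2032²)·5.2731] / (0.2032·√5.2731)
   = [0.643920 + 0.209053] / 0.466613 = 1.828009
d₂ = d₁ − σ√T = 1.828009 − 0.466613 = 1.361397
N(d₁) = 0.966226,  N(d₂) = 0.913306,  e^(−rT) = 0.904667
E₀ = V₀·N(d₁) − D·e^(−rT)·N(d₂)
   = 340.1776·0.966226 − 178.6713·0.904667·0.913306 = 181.063549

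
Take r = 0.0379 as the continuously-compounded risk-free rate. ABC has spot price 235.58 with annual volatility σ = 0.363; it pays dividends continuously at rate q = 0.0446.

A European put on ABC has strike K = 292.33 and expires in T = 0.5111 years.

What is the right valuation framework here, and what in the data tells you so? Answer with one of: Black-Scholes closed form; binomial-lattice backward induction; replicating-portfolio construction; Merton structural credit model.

Key observation: the instrument is a plain European put (strike 292.33) on a lognormal asset; the exact continuous-time formula applies directly.

framework: Black-Scholes closed form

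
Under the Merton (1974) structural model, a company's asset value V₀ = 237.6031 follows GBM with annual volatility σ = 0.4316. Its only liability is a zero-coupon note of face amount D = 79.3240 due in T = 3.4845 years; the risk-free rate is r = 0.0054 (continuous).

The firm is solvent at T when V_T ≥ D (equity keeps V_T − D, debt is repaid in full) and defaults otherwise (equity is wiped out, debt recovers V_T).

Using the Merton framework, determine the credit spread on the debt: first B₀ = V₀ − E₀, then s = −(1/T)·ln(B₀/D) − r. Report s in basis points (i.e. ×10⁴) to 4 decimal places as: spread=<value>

Apply the equity-as-call identities (strike 79.3240, horizon 3.4845 years):
d₁ = [ln(V₀/D) + (r + σ²/2)T] / (σ√T)
   = [ln(237.6031/79.3240) + (0.0054 + 0.5·0.4316²)·3.4845] / (0.4316·√3.4845)
   = [1.097061 + 0.343360] / 0.805660 = 1.787878
d₂ = d₁ − σ√T = 1.787878 − 0.805660 = 0.982218
N(d₁) = 0.963102,  N(d₂) = 0.837004,  e^(−rT) = 0.981360
E₀ = V₀·N(d₁) − D·e^(−rT)·N(d₂)
   = 237.6031·0.963102 − 79.3240·0.981360·0.837004 = 163.679184
B₀ = V₀ − E₀ = 237.6031 − 163.679184 = 73.923916
spread = −(1/T)·ln(B₀/D) − r = −(1/3.4845)·ln(73.923916/79.3240) − 0.0054 = 0.01483370
in basis points: 0.01483370 × 10⁴ = 148.3370 bp

spread=148.3370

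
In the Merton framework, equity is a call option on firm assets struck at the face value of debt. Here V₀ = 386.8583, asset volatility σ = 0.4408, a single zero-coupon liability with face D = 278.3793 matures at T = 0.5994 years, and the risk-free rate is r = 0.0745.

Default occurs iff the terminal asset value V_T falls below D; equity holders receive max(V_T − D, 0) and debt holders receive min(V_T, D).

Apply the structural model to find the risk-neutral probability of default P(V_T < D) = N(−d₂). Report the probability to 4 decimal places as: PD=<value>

PD=0.1776

Work the structural quantities from V₀ = 386.8583 against face 278.3793:
d₁ = [ln(V₀/D) + (r + σ²/2)T] / (σ√T)
   = [ln(386.8583/278.3793) + (0.0745 + 0.5·0.4408²)·0.5994] / (0.4408·√0.5994)
   = [0.329074 + 0.102888] / 0.341271 = 1.265744
d₂ = d₁ − σ√T = 1.265744 − 0.341271 = 0.924473
risk-neutral PD = N(−d₂) = N(-0.924473) = 0.177620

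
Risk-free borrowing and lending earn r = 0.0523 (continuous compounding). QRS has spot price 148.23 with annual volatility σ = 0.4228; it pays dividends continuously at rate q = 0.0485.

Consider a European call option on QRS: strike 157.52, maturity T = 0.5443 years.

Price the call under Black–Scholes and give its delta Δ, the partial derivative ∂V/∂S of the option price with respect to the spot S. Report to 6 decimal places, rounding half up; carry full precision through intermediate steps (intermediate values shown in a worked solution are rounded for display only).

price = 14.391245
Δ = 0.474433

σ√T = 0.4228·√0.5443 = 0.311928
d₁ = (ln(S/K) + (r−q+σ²/2)T) / (σ√T) = (ln(148.23/157.52) + (0.0523−0.0485+0.4228²/2)·0.5443) / 0.311928 = (-0.060787 + 0.050718) / 0.311928 = -0.032281
d₂ = d₁ − σ√T = -0.032281 − 0.311928 = -0.344209
e^{−rT} = 0.971934
e^{−qT} = 0.973947
N(d₁) = 0.487124,  N(d₂) = 0.365344
Call price V = S·e^{−qT}·N(d₁) − K·e^{−rT}·N(d₂) = 70.325158 − 55.933913 = 14.391245
Δ = e^{−qT}·N(d₁) = 0.474433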